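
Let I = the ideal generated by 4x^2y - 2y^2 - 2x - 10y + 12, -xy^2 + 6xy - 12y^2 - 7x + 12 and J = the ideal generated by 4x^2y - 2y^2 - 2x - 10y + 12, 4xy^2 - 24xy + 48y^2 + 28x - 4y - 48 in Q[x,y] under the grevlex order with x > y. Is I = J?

No, the ideals differ.

Two ideals are equal iff their reduced Gröbner bases coincide (the reduced basis is unique for a fixed ordering).
Buchberger on the first generating set:
f_1 = 4x^2y - 2y^2 - 2x - 10y + 12, LT = x^2y.
f_2 = -xy^2 + 6xy - 12y^2 - 7x + 12, LT = xy^2.

S(f_1,f_2): lcm = x^2y^2. S = 6x^2y - 12xy^2 - 1/2y^3 - 7x^2 - 1/2xy - 5/2y^2 + 12x + 3y.
  reduce S modulo (f_1, f_2):
  remainder -1/2y^3 - 7x^2 - 145/2xy + 289/2y^2 + 99x + 18y - 162 ≠ 0; add g_3 = -1/2y^3 - 7x^2 - 145/2xy + 289/2y^2 + 99x + 18y - 162 to the basis.

S(f_1,g_3): lcm = x^2y^3. S = -14x^4 - 145x^3y + 289x^2y^2 - 1/2y^4 + 198x^3 + 36x^2y - 1/2xy^2 - 5/2y^3 - 324x^2 + 3y^2.
  reduce S modulo (f_1, f_2, g_3):
  remainder -14x^4 + 198x^3 - 723/2x^2 + 85/2xy + 25/2y^2 - 35x - 1375/2y + 675 ≠ 0; add g_4 = -14x^4 + 198x^3 - 723/2x^2 + 85/2xy + 25/2y^2 - 35x - 1375/2y + 675 to the basis.

S(f_2,g_3): lcm = xy^3. S = -14x^3 - 145x^2y + 283xy^2 + 12y^3 + 198x^2 + 43xy - 324x - 12y.
  reduce S modulo (f_1, f_2, g_3, g_4):
  remainder -14x^3 + 30x^2 + xy - 1/2y^2 - 3/2x + 115/2y - 57 ≠ 0; add g_5 = -14x^3 + 30x^2 + xy - 1/2y^2 - 3/2x + 115/2y - 57 to the basis.

The other S-polynomials (S(f_1,g_4), S(f_2,g_4), S(g_3,g_4), S(f_1,g_5), S(f_2,g_5), S(g_3,g_5), S(g_4,g_5)) all reduce to 0 modulo the current basis, so we have a Gröbner basis.
Inter-reduce: drop elements whose leading term is divisible by another's, tail-reduce, and make monic.
Reduced Gröbner basis: {x^3 - 15/7x^2 - 1/14xy + 1/28y^2 + 3/28x - 115/28y + 57/14, x^2y - 1/2y^2 - 1/2x - 5/2y + 3, xy^2 - 6xy + 12y^2 + 7x - 12, y^3 + 14x^2 + 145xy - 289y^2 - 198x - 36y + 324}.

Buchberger on the second generating set:
h_1 = 4x^2y - 2y^2 - 2x - 10y + 12, LT = x^2y.
h_2 = 4xy^2 - 24xy + 48y^2 + 28x - 4y - 48, LT = xy^2.

S(h_1,h_2): lcm = x^2y^2. S = 6x^2y - 12xy^2 - 1/2y^3 - 7x^2 + 1/2xy - 5/2y^2 + 12x + 3y.
  reduce S modulo (h_1, h_2):
  remainder -1/2y^3 - 7x^2 - 143/2xy + 289/2y^2 + 99x + 6y - 162 ≠ 0; add k_3 = -1/2y^3 - 7x^2 - 143/2xy + 289/2y^2 + 99x + 6y - 162 to the basis.

S(h_1,k_3): lcm = x^2y^3. S = -14x^4 - 143x^3y + 289x^2y^2 - 1/2y^4 + 198x^3 + 12x^2y - 1/2xy^2 - 5/2y^3 - 324x^2 + 3y^2.
  reduce S modulo (h_1, h_2, k_3):
  remainder -14x^4 + 198x^3 - 721/2x^2 + 85/2xy + 25/2y^2 - 53x - 688y + 747 ≠ 0; add k_4 = -14x^4 + 198x^3 - 721/2x^2 + 85/2xy + 25/2y^2 - 53x - 688y + 747 to the basis.

S(h_2,k_3): lcm = xy^3. S = -14x^3 - 143x^2y + 283xy^2 + 12y^3 + 198x^2 + 19xy - y^2 - 324x - 12y.
  reduce S modulo (h_1, h_2, k_3, k_4):
  remainder -14x^3 + 30x^2 + xy - 1/2y^2 - 1/2x + 115/2y - 63 ≠ 0; add k_5 = -14x^3 + 30x^2 + xy - 1/2y^2 - 1/2x + 115/2y - 63 to the basis.

The other S-polynomials (S(h_1,k_4), S(h_2,k_4), S(k_3,k_4), S(h_1,k_5), S(h_2,k_5), S(k_3,k_5), S(k_4,k_5)) all reduce to 0 modulo the current basis, so we have a Gröbner basis.
Inter-reduce: drop elements whose leading term is divisible by another's, tail-reduce, and make monic.
Reduced Gröbner basis: {x^3 - 15/7x^2 - 1/14xy + 1/28y^2 + 1/28x - 115/28y + 9/2, x^2y - 1/2y^2 - 1/2x - 5/2y + 3, xy^2 - 6xy + 12y^2 + 7x - y - 12, y^3 + 14x^2 + 143xy - 289y^2 - 198x - 12y + 324}.

Since the reduced bases disagree, the two ideals are not the same.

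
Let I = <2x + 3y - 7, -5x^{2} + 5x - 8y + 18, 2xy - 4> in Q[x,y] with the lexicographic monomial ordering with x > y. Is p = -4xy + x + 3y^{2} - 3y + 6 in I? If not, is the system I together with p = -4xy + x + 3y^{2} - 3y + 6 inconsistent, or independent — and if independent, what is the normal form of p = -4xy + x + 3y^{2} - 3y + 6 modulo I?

First compute the reduced Gröbner basis of I by Buchberger's algorithm.
f_1 = 2x + 3y - 7, LT = x.
f_2 = -5x^{2} + 5x - 8y + 18, LT = x^{2}.
f_3 = 2xy - 4, LT = xy.

S(f_1,f_2): lcm = x^{2}. S = \tfrac{3}{2}xy - \tfrac{5}{2}x - \tfrac{8}{5}y + \tfrac{18}{5}.
  leading term xy: subtract (\tfrac{3}{4}y)·f_1 from \tfrac{3}{2}xy - \tfrac{5}{2}x - \tfrac{8}{5}y + \tfrac{18}{5} → -\tfrac{5}{2}x - \tfrac{9}{4}y^{2} + \tfrac{73}{20}y + \tfrac{18}{5}
  leading term x: subtract (-\tfrac{5}{4})·f_1 from -\tfrac{5}{2}x - \tfrac{9}{4}y^{2} + \tfrac{73}{20}y + \tfrac{18}{5} → -\tfrac{9}{4}y^{2} + \tfrac{37}{5}y - \tfrac{103}{20}
  leading term y^{2}: no divisor's leading term divides it; move -\tfrac{9}{4}y^{2} to the remainder.
  leading term y: no divisor's leading term divides it; move \tfrac{37}{5}y to the remainder.
  leading term 1: no divisor's leading term divides it; move -\tfrac{103}{20} to the remainder.
  remainder -\tfrac{9}{4}y^{2} + \tfrac{37}{5}y - \tfrac{103}{20} ≠ 0; add h_4 = -\tfrac{9}{4}y^{2} + \tfrac{37}{5}y - \tfrac{103}{20} to the basis.

S(f_1,f_3): lcm = xy. S = \tfrac{3}{2}y^{2} - \tfrac{7}{2}y + 2.
  leading term y^{2}: subtract (-\tfrac{2}{3})·h_4 from \tfrac{3}{2}y^{2} - \tfrac{7}{2}y + 2 → \tfrac{43}{30}y - \tfrac{43}{30}
  leading term y: no divisor's leading term divides it; move \tfrac{43}{30}y to the remainder.
  leading term 1: no divisor's leading term divides it; move -\tfrac{43}{30} to the remainder.
  remainder \tfrac{43}{30}y - \tfrac{43}{30} ≠ 0; add h_5 = \tfrac{43}{30}y - \tfrac{43}{30} to the basis.

The other S-polynomials (S(f_2,f_3), S(f_1,h_4), S(f_2,h_4), S(f_3,h_4), S(f_1,h_5), S(f_2,h_5), S(f_3,h_5), S(h_4,h_5)) all reduce to 0 modulo the current basis, so we have a Gröbner basis.
Inter-reduce: drop elements whose leading term is divisible by another's, tail-reduce, and make monic.
Reduced Gröbner basis: {x - 2, y - 1}.
Label its elements g_1 = x - 2, g_2 = y - 1.

Reduce p = -4xy + x + 3y^{2} - 3y + 6 modulo G:
  leading term xy: subtract (-4y)·g_1 from -4xy + x + 3y^{2} - 3y + 6 → x + 3y^{2} - 11y + 6
  leading term x: subtract (1)·g_1 from x + 3y^{2} - 11y + 6 → 3y^{2} - 11y + 8
  leading term y^{2}: subtract (3y)·g_2 from 3y^{2} - 11y + 8 → -8y + 8
  leading term y: subtract (-8)·g_2 from -8y + 8 → 0
  normal form = 0.
Since the normal form is 0, p ∈ I.

-4xy + x + 3y^{2} - 3y + 6 lies in I (it reduces to 0).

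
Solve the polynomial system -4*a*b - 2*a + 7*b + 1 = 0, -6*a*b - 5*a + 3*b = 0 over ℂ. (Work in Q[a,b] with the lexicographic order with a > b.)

{(3, -1), (-1/8, -1/6)}

Compute a lex Gröbner basis by Buchberger's algorithm.
f_1 = -4*a*b - 2*a + 7*b + 1, LT = a*b.
f_2 = -6*a*b - 5*a + 3*b, LT = a*b.

S(f_1,f_2): lcm = a*b. S = -1/3*a - 5/4*b - 1/4.
  reduce S modulo (f_1, f_2):
  remainder -1/3*a - 5/4*b - 1/4 ≠ 0; add h_3 = -1/3*a - 5/4*b - 1/4 to the basis.

S(f_1,h_3): lcm = a*b. S = 1/2*a - 15/4*b**2 - 5/2*b - 1/4.
  reduce S modulo (f_1, f_2, h_3):
  remainder -15/4*b**2 - 35/8*b - 5/8 ≠ 0; add h_4 = -15/4*b**2 - 35/8*b - 5/8 to the basis.

The other S-polynomials (S(f_2,h_3), S(f_1,h_4), S(f_2,h_4), S(h_3,h_4)) all reduce to 0 modulo the current basis, so we have a Gröbner basis.
Inter-reduce: drop elements whose leading term is divisible by another's, tail-reduce, and make monic.
Reduced Gröbner basis: {a + 15/4*b + 3/4, b**2 + 7/6*b + 1/6}.

Elimination: the polynomial b**2 + 7/6*b + 1/6 lies in the elimination ideal for b, so b ∈ {-1, -1/6}. For each such b, the remaining basis elements (now univariate) give the rest of the solution.
  b = -1: the earlier basis element becomes a - 3 = 0, giving a = 3 — point (3, -1).
  b = -1/6: the earlier basis element becomes a + 1/8 = 0, giving a = -1/8 — point (-1/8, -1/6).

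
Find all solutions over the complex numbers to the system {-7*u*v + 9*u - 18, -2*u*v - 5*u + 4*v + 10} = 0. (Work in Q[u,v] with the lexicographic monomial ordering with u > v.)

{(36/53, -5/2), (2, 0)}

Compute a lex Gröbner basis by Buchberger's algorithm.
f_1 = -7*u*v + 9*u - 18, LT = u*v.
f_2 = -2*u*v - 5*u + 4*v + 10, LT = u*v.

S(f_1,f_2): lcm = u*v. S = -53/14*u + 2*v + 53/7.
  leading term u: no divisor's leading term divides it; move -53/14*u to the remainder.
  leading term v: no divisor's leading term divides it; move 2*v to the remainder.
  leading term 1: no divisor's leading term divides it; move 53/7 to the remainder.
  remainder -53/14*u + 2*v + 53/7 ≠ 0; add h_3 = -53/14*u + 2*v + 53/7 to the basis.

S(f_1,h_3): lcm = u*v. S = -9/7*u + 28/53*v**2 + 2*v + 18/7.
  leading term u: subtract (18/53)·h_3 from -9/7*u + 28/53*v**2 + 2*v + 18/7 → 28/53*v**2 + 70/53*v
  leading term v**2: no divisor's leading term divides it; move 28/53*v**2 to the remainder.
  leading term v: no divisor's leading term divides it; move 70/53*v to the remainder.
  remainder 28/53*v**2 + 70/53*v ≠ 0; add h_4 = 28/53*v**2 + 70/53*v to the basis.

The other S-polynomials (S(f_2,h_3), S(f_1,h_4), S(f_2,h_4), S(h_3,h_4)) all reduce to 0 modulo the current basis, so we have a Gröbner basis.
Inter-reduce: drop elements whose leading term is divisible by another's, tail-reduce, and make monic.
Reduced Gröbner basis: {u - 28/53*v - 2, v**2 + 5/2*v}.

A lex Gröbner basis eliminates variables successively. Here v**2 + 5/2*v depends only on v, with roots {-5/2, 0}; lifting each root through the earlier basis elements recovers the full solutions.
  v = -5/2: the earlier basis element becomes u - 36/53 = 0, giving u = 36/53 — point (36/53, -5/2).
  v = 0: the earlier basis element becomes u - 2 = 0, giving u = 2 — point (2, 0).
Check: every point annihilates each of the original generators.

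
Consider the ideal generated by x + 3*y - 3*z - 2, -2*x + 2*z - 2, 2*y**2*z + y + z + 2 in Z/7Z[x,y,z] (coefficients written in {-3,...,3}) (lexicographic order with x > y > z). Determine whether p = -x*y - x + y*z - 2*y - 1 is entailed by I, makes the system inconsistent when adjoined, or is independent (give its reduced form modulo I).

-x*y - x + y*z - 2*y - 1 is independent of I; its normal form modulo I is 3*z - 1.

First compute the reduced Gröbner basis of I by Buchberger's algorithm.
f_1 = x + 3*y - 3*z - 2, LT = x.
f_2 = -2*x + 2*z - 2, LT = x.
f_3 = 2*y**2*z + y + z + 2, LT = y**2*z.

S(f_1,f_2): lcm = x. S = 3*y - 2*z - 3.
  leading term y: no divisor's leading term divides it; move 3*y to the remainder.
  leading term z: no divisor's leading term divides it; move -2*z to the remainder.
  leading term 1: no divisor's leading term divides it; move -3 to the remainder.
  remainder 3*y - 2*z - 3 ≠ 0; add h_4 = 3*y - 2*z - 3 to the basis.

S(f_3,h_4): lcm = y**2*z. S = 3*y*z**2 + y*z - 3*y - 3*z + 1.
  leading term y*z**2: subtract (z**2)·h_4 from 3*y*z**2 + y*z - 3*y - 3*z + 1 → y*z - 3*y + 2*z**3 + 3*z**2 - 3*z + 1
  leading term y*z: subtract (-2*z)·h_4 from y*z - 3*y + 2*z**3 + 3*z**2 - 3*z + 1 → -3*y + 2*z**3 - z**2 - 2*z + 1
  leading term y: subtract (-1)·h_4 from -3*y + 2*z**3 - z**2 - 2*z + 1 → 2*z**3 - z**2 + 3*z - 2
  leading term z**3: no divisor's leading term divides it; move 2*z**3 to the remainder.
  leading term z**2: no divisor's leading term divides it; move -z**2 to the remainder.
  leading term z: no divisor's leading term divides it; move 3*z to the remainder.
  leading term 1: no divisor's leading term divides it; move -2 to the remainder.
  remainder 2*z**3 - z**2 + 3*z - 2 ≠ 0; add h_5 = 2*z**3 - z**2 + 3*z - 2 to the basis.

The other S-polynomials (S(f_1,f_3), S(f_2,f_3), S(f_1,h_4), S(f_2,h_4), S(f_1,h_5), S(f_2,h_5), S(f_3,h_5), S(h_4,h_5)) all reduce to 0 modulo the current basis, so we have a Gröbner basis.
Inter-reduce: drop elements whose leading term is divisible by another's, tail-reduce, and make monic.
Reduced Gröbner basis: {x - z + 1, y - 3*z - 1, z**3 + 3*z**2 - 2*z - 1}.
Label its elements g_1 = x - z + 1, g_2 = y - 3*z - 1, g_3 = z**3 + 3*z**2 - 2*z - 1.

Reduce p = -x*y - x + y*z - 2*y - 1 modulo G:
  leading term x*y: subtract (-y)·g_1 from -x*y - x + y*z - 2*y - 1 → -x - y - 1
  leading term x: subtract (-1)·g_1 from -x - y - 1 → -y - z
  leading term y: subtract (-1)·g_2 from -y - z → 3*z - 1
  leading term z: no divisor's leading term divides it; move 3*z to the remainder.
  leading term 1: no divisor's leading term divides it; move -1 to the remainder.
  normal form = 3*z - 1.
The normal form is nonzero, so p ∉ I. Since p minus its normal form lies in I, I + (p) = I + (r) where r = 3*z - 1; decide whether this ideal is the whole ring.
Run Buchberger on G together with r (pairs among the g_i already reduce to 0 since G is a Gröbner basis):
g_1 = x - z + 1, LT = x.
g_2 = y - 3*z - 1, LT = y.
g_3 = z**3 + 3*z**2 - 2*z - 1, LT = z**3.
r = 3*z - 1, LT = z.

The S-polynomials (S(g_1,g_2), S(g_1,g_3), S(g_1,r), S(g_2,g_3), S(g_2,r), S(g_3,r)) all reduce to 0 modulo the current basis, so we have a Gröbner basis.
Inter-reduce: drop elements whose leading term is divisible by another's, tail-reduce, and make monic.
Reduced Gröbner basis: {x + 3, y - 2, z + 2}.
The reduced Gröbner basis of I + (p) is {x + 3, y - 2, z + 2} ≠ {1}, a proper ideal, so the enlarged system stays consistent: p is independent of I, with normal form 3*z - 1.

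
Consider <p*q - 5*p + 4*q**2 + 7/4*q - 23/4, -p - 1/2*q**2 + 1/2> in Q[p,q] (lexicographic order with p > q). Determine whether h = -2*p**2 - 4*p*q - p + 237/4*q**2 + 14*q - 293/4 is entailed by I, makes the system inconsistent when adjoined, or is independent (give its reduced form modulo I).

First compute the reduced Gröbner basis of I by Buchberger's algorithm.
f_1 = p*q - 5*p + 4*q**2 + 7/4*q - 23/4, LT = p*q.
f_2 = -p - 1/2*q**2 + 1/2, LT = p.

S(f_1,f_2): lcm = p*q. S = -5*p - 1/2*q**3 + 4*q**2 + 9/4*q - 23/4.
  leading term p: subtract (5)·f_2 from -5*p - 1/2*q**3 + 4*q**2 + 9/4*q - 23/4 → -1/2*q**3 + 13/2*q**2 + 9/4*q - 33/4
  leading term q**3: no divisor's leading term divides it; move -1/2*q**3 to the remainder.
  leading term q**2: no divisor's leading term divides it; move 13/2*q**2 to the remainder.
  leading term q: no divisor's leading term divides it; move 9/4*q to the remainder.
  leading term 1: no divisor's leading term divides it; move -33/4 to the remainder.
  remainder -1/2*q**3 + 13/2*q**2 + 9/4*q - 33/4 ≠ 0; add k_3 = -1/2*q**3 + 13/2*q**2 + 9/4*q - 33/4 to the basis.

S(f_1,k_3): lcm = p*q**3. S = 8*p*q**2 + 9/2*p*q - 33/2*p + 4*q**4 + 7/4*q**3 - 23/4*q**2.
  leading term p*q**2: subtract (8*q)·f_1 from 8*p*q**2 + 9/2*p*q - 33/2*p + 4*q**4 + 7/4*q**3 - 23/4*q**2 → 89/2*p*q - 33/2*p + 4*q**4 - 121/4*q**3 - 79/4*q**2 + 46*q
  leading term p*q: subtract (89/2)·f_1 from 89/2*p*q - 33/2*p + 4*q**4 - 121/4*q**3 - 79/4*q**2 + 46*q → 206*p + 4*q**4 - 121/4*q**3 - 791/4*q**2 - 255/8*q + 2047/8
  leading term p: subtract (-206)·f_2 from 206*p + 4*q**4 - 121/4*q**3 - 791/4*q**2 - 255/8*q + 2047/8 → 4*q**4 - 121/4*q**3 - 1203/4*q**2 - 255/8*q + 2871/8
  leading term q**4: subtract (-8*q)·k_3 from 4*q**4 - 121/4*q**3 - 1203/4*q**2 - 255/8*q + 2871/8 → 87/4*q**3 - 1131/4*q**2 - 783/8*q + 2871/8
  leading term q**3: subtract (-87/2)·k_3 from 87/4*q**3 - 1131/4*q**2 - 783/8*q + 2871/8 → 0
  remainder 0.

S(f_2,k_3): leading monomials are coprime, so the S-polynomial reduces to 0 (Buchberger's first criterion).
Every S-polynomial of the final basis reduces to 0, so we have a Gröbner basis.
Inter-reduce: drop elements whose leading term is divisible by another's, tail-reduce, and make monic.
Reduced Gröbner basis: {p + 1/2*q**2 - 1/2, q**3 - 13*q**2 - 9/2*q + 33/2}.
Label its elements g_1 = p + 1/2*q**2 - 1/2, g_2 = q**3 - 13*q**2 - 9/2*q + 33/2.

Reduce h = -2*p**2 - 4*p*q - p + 237/4*q**2 + 14*q - 293/4 modulo G:
  leading term p**2: subtract (-2*p)·g_1 from -2*p**2 - 4*p*q - p + 237/4*q**2 + 14*q - 293/4 → p*q**2 - 4*p*q - 2*p + 237/4*q**2 + 14*q - 293/4
  leading term p*q**2: subtract (q**2)·g_1 from p*q**2 - 4*p*q - 2*p + 237/4*q**2 + 14*q - 293/4 → -4*p*q - 2*p - 1/2*q**4 + 239/4*q**2 + 14*q - 293/4
  leading term p*q: subtract (-4*q)·g_1 from -4*p*q - 2*p - 1/2*q**4 + 239/4*q**2 + 14*q - 293/4 → -2*p - 1/2*q**4 + 2*q**3 + 239/4*q**2 + 12*q - 293/4
  leading term p: subtract (-2)·g_1 from -2*p - 1/2*q**4 + 2*q**3 + 239/4*q**2 + 12*q - 293/4 → -1/2*q**4 + 2*q**3 + 243/4*q**2 + 12*q - 297/4
  leading term q**4: subtract (-1/2*q)·g_2 from -1/2*q**4 + 2*q**3 + 243/4*q**2 + 12*q - 297/4 → -9/2*q**3 + 117/2*q**2 + 81/4*q - 297/4
  leading term q**3: subtract (-9/2)·g_2 from -9/2*q**3 + 117/2*q**2 + 81/4*q - 297/4 → 0
  normal form = 0.
Since the normal form is 0, h ∈ I.

-2*p**2 - 4*p*q - p + 237/4*q**2 + 14*q - 293/4 lies in I (it reduces to 0).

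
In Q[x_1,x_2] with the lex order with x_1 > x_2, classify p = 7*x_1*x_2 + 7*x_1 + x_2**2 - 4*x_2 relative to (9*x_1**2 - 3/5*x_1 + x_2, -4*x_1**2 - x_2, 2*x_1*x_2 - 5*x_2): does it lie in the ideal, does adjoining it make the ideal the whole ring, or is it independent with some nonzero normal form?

First compute the reduced Gröbner basis of I by Buchberger's algorithm.
f_1 = 9*x_1**2 - 3/5*x_1 + x_2, LT = x_1**2.
f_2 = -4*x_1**2 - x_2, LT = x_1**2.
f_3 = 2*x_1*x_2 - 5*x_2, LT = x_1*x_2.

S(f_1,f_2): lcm = x_1**2. S = -1/15*x_1 - 5/36*x_2.
  leading term x_1: no divisor's leading term divides it; move -1/15*x_1 to the remainder.
  leading term x_2: no divisor's leading term divides it; move -5/36*x_2 to the remainder.
  remainder -1/15*x_1 - 5/36*x_2 ≠ 0; add h_4 = -1/15*x_1 - 5/36*x_2 to the basis.

S(f_1,f_3): lcm = x_1**2*x_2. S = 73/30*x_1*x_2 + 1/9*x_2**2.
  leading term x_1*x_2: subtract (73/60)·f_3 from 73/30*x_1*x_2 + 1/9*x_2**2 → 1/9*x_2**2 + 73/12*x_2
  leading term x_2**2: no divisor's leading term divides it; move 1/9*x_2**2 to the remainder.
  leading term x_2: no divisor's leading term divides it; move 73/12*x_2 to the remainder.
  remainder 1/9*x_2**2 + 73/12*x_2 ≠ 0; add h_5 = 1/9*x_2**2 + 73/12*x_2 to the basis.

S(f_2,f_3): lcm = x_1**2*x_2. S = 5/2*x_1*x_2 + 1/4*x_2**2.
  leading term x_1*x_2: subtract (5/4)·f_3 from 5/2*x_1*x_2 + 1/4*x_2**2 → 1/4*x_2**2 + 25/4*x_2
  leading term x_2**2: subtract (9/4)·h_5 from 1/4*x_2**2 + 25/4*x_2 → -119/16*x_2
  leading term x_2: no divisor's leading term divides it; move -119/16*x_2 to the remainder.
  remainder -119/16*x_2 ≠ 0; add h_6 = -119/16*x_2 to the basis.

The other S-polynomials (S(f_1,h_4), S(f_2,h_4), S(f_3,h_4), S(f_1,h_5), S(f_2,h_5), S(f_3,h_5), S(h_4,h_5), S(f_1,h_6), S(f_2,h_6), S(f_3,h_6), S(h_4,h_6), S(h_5,h_6)) all reduce to 0 modulo the current basis, so we have a Gröbner basis.
Inter-reduce: drop elements whose leading term is divisible by another's, tail-reduce, and make monic.
Reduced Gröbner basis: {x_1, x_2}.
Label its elements g_1 = x_1, g_2 = x_2.

Reduce p = 7*x_1*x_2 + 7*x_1 + x_2**2 - 4*x_2 modulo G:
  leading term x_1*x_2: subtract (7*x_2)·g_1 from 7*x_1*x_2 + 7*x_1 + x_2**2 - 4*x_2 → 7*x_1 + x_2**2 - 4*x_2
  leading term x_1: subtract (7)·g_1 from 7*x_1 + x_2**2 - 4*x_2 → x_2**2 - 4*x_2
  leading term x_2**2: subtract (x_2)·g_2 from x_2**2 - 4*x_2 → -4*x_2
  leading term x_2: subtract (-4)·g_2 from -4*x_2 → 0
  normal form = 0.
Since the normal form is 0, p ∈ I.

7*x_1*x_2 + 7*x_1 + x_2**2 - 4*x_2 lies in I (it reduces to 0).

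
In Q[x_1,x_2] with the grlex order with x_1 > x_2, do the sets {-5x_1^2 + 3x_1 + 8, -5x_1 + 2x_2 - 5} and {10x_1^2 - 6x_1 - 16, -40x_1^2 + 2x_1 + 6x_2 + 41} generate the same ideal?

No, the ideals differ.

For a fixed monomial order, each ideal has a unique reduced Gröbner basis; comparing bases decides equality.
Buchberger on the first generating set:
f_1 = -5x_1^2 + 3x_1 + 8, LT = x_1^2.
f_2 = -5x_1 + 2x_2 - 5, LT = x_1.

S(f_1,f_2): lcm = x_1^2. S = 2/5x_1x_2 - 8/5x_1 - 8/5.
  reduce S modulo (f_1, f_2):
  remainder 4/25x_2^2 - 26/25x_2 ≠ 0; add g_3 = 4/25x_2^2 - 26/25x_2 to the basis.

The other S-polynomials (S(f_1,g_3), S(f_2,g_3)) all reduce to 0 modulo the current basis, so we have a Gröbner basis.
Inter-reduce: drop elements whose leading term is divisible by another's, tail-reduce, and make monic.
Reduced Gröbner basis: {x_2^2 - 13/2x_2, x_1 - 2/5x_2 + 1}.

Buchberger on the second generating set:
h_1 = 10x_1^2 - 6x_1 - 16, LT = x_1^2.
h_2 = -40x_1^2 + 2x_1 + 6x_2 + 41, LT = x_1^2.

S(h_1,h_2): lcm = x_1^2. S = -11/20x_1 + 3/20x_2 - 23/40.
  reduce S modulo (h_1, h_2):
  remainder -11/20x_1 + 3/20x_2 - 23/40 ≠ 0; add k_3 = -11/20x_1 + 3/20x_2 - 23/40 to the basis.

S(h_1,k_3): lcm = x_1^2. S = 3/11x_1x_2 - 181/110x_1 - 8/5.
  reduce S modulo (h_1, h_2, k_3):
  remainder 9/121x_2^2 - 444/605x_2 + 291/2420 ≠ 0; add k_4 = 9/121x_2^2 - 444/605x_2 + 291/2420 to the basis.

The other S-polynomials (S(h_2,k_3), S(h_1,k_4), S(h_2,k_4), S(k_3,k_4)) all reduce to 0 modulo the current basis, so we have a Gröbner basis.
Inter-reduce: drop elements whose leading term is divisible by another's, tail-reduce, and make monic.
Reduced Gröbner basis: {x_2^2 - 148/15x_2 + 97/60, x_1 - 3/11x_2 + 23/22}.

These differ, so the ideals are not equal.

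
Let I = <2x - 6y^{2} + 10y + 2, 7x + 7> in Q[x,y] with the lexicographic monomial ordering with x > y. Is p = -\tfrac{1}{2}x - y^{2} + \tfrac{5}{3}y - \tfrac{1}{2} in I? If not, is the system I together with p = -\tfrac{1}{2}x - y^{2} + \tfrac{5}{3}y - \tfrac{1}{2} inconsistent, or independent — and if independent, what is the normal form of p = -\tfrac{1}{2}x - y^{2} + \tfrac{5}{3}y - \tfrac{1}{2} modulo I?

First compute the reduced Gröbner basis of I by Buchberger's algorithm.
f_1 = 2x - 6y^{2} + 10y + 2, LT = x.
f_2 = 7x + 7, LT = x.

S(f_1,f_2): lcm = x. S = -3y^{2} + 5y.
  reduce S modulo (f_1, f_2):
  remainder -3y^{2} + 5y ≠ 0; add h_3 = -3y^{2} + 5y to the basis.

The other S-polynomials (S(f_1,h_3), S(f_2,h_3)) all reduce to 0 modulo the current basis, so we have a Gröbner basis.
Inter-reduce: drop elements whose leading term is divisible by another's, tail-reduce, and make monic.
Reduced Gröbner basis: {x + 1, y^{2} - \tfrac{5}{3}y}.
Label its elements g_1 = x + 1, g_2 = y^{2} - \tfrac{5}{3}y.

Reduce p = -\tfrac{1}{2}x - y^{2} + \tfrac{5}{3}y - \tfrac{1}{2} modulo G:
  leading term x: subtract (-\tfrac{1}{2})·g_1 from -\tfrac{1}{2}x - y^{2} + \tfrac{5}{3}y - \tfrac{1}{2} → -y^{2} + \tfrac{5}{3}y
  leading term y^{2}: subtract (-1)·g_2 from -y^{2} + \tfrac{5}{3}y → 0
  normal form = 0.
Since the normal form is 0, p ∈ I.

-\tfrac{1}{2}x - y^{2} + \tfrac{5}{3}y - \tfrac{1}{2} lies in I (it reduces to 0).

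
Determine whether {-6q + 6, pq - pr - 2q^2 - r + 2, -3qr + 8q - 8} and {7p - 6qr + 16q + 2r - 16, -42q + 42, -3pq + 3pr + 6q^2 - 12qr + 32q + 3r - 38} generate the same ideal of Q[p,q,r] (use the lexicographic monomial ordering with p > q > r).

Two ideals are equal iff their reduced Gröbner bases coincide (the reduced basis is unique for a fixed ordering).
Buchberger on the first generating set:
f_1 = -6q + 6, LT = q.
f_2 = pq - pr - 2q^2 - r + 2, LT = pq.
f_3 = -3qr + 8q - 8, LT = qr.

S(f_1,f_2): lcm = pq. S = pr - p + 2q^2 + r - 2.
  leading term pr: no divisor's leading term divides it; move pr to the remainder.
  leading term p: no divisor's leading term divides it; move -p to the remainder.
  leading term q^2: subtract (-1/3q)·f_1 from 2q^2 + r - 2 → 2q + r - 2
  leading term q: subtract (-1/3)·f_1 from 2q + r - 2 → r
  leading term r: no divisor's leading term divides it; move r to the remainder.
  remainder pr - p + r ≠ 0; add g_4 = pr - p + r to the basis.

S(f_1,f_3): lcm = qr. S = 8/3q - r - 8/3.
  leading term q: subtract (-4/9)·f_1 from 8/3q - r - 8/3 → -r
  leading term r: no divisor's leading term divides it; move -r to the remainder.
  remainder -r ≠ 0; add g_5 = -r to the basis.

S(f_2,f_3): lcm = pqr. S = 8/3pq - pr^2 - 8/3p - 2q^2r - r^2 + 2r.
  leading term pq: subtract (-4/9p)·f_1 from 8/3pq - pr^2 - 8/3p - 2q^2r - r^2 + 2r → -pr^2 - 2q^2r - r^2 + 2r
  leading term pr^2: subtract (-r)·g_4 from -pr^2 - 2q^2r - r^2 + 2r → -pr - 2q^2r + 2r
  leading term pr: subtract (-1)·g_4 from -pr - 2q^2r + 2r → -p - 2q^2r + 3r
  leading term p: no divisor's leading term divides it; move -p to the remainder.
  leading term q^2r: subtract (1/3qr)·f_1 from -2q^2r + 3r → -2qr + 3r
  leading term qr: subtract (1/3r)·f_1 from -2qr + 3r → r
  leading term r: subtract (-1)·g_5 from r → 0
  remainder -p ≠ 0; add g_6 = -p to the basis.

The other S-polynomials (S(f_1,g_4), S(f_2,g_4), S(f_3,g_4), S(f_1,g_5), S(f_2,g_5), S(f_3,g_5), S(g_4,g_5), S(f_1,g_6), S(f_2,g_6), S(f_3,g_6), S(g_4,g_6), S(g_5,g_6)) all reduce to 0 modulo the current basis, so we have a Gröbner basis.
Inter-reduce: drop elements whose leading term is divisible by another's, tail-reduce, and make monic.
Reduced Gröbner basis: {p, q - 1, r}.

Buchberger on the second generating set:
h_1 = 7p - 6qr + 16q + 2r - 16, LT = p.
h_2 = -42q + 42, LT = q.
h_3 = -3pq + 3pr + 6q^2 - 12qr + 32q + 3r - 38, LT = pq.

S(h_1,h_3): lcm = pq. S = pr - 6/7q^2r + 30/7q^2 - 26/7qr + 176/21q + r - 38/3.
  leading term pr: subtract (1/7r)·h_1 from pr - 6/7q^2r + 30/7q^2 - 26/7qr + 176/21q + r - 38/3 → -6/7q^2r + 30/7q^2 + 6/7qr^2 - 6qr + 176/21q - 2/7r^2 + 23/7r - 38/3
  leading term q^2r: subtract (1/49qr)·h_2 from -6/7q^2r + 30/7q^2 + 6/7qr^2 - 6qr + 176/21q - 2/7r^2 + 23/7r - 38/3 → 30/7q^2 + 6/7qr^2 - 48/7qr + 176/21q - 2/7r^2 + 23/7r - 38/3
  leading term q^2: subtract (-5/49q)·h_2 from 30/7q^2 + 6/7qr^2 - 48/7qr + 176/21q - 2/7r^2 + 23/7r - 38/3 → 6/7qr^2 - 48/7qr + 38/3q - 2/7r^2 + 23/7r - 38/3
  leading term qr^2: subtract (-1/49r^2)·h_2 from 6/7qr^2 - 48/7qr + 38/3q - 2/7r^2 + 23/7r - 38/3 → -48/7qr + 38/3q + 4/7r^2 + 23/7r - 38/3
  leading term qr: subtract (8/49r)·h_2 from -48/7qr + 38/3q + 4/7r^2 + 23/7r - 38/3 → 38/3q + 4/7r^2 - 25/7r - 38/3
  leading term q: subtract (-19/63)·h_2 from 38/3q + 4/7r^2 - 25/7r - 38/3 → 4/7r^2 - 25/7r
  leading term r^2: no divisor's leading term divides it; move 4/7r^2 to the remainder.
  leading term r: no divisor's leading term divides it; move -25/7r to the remainder.
  remainder 4/7r^2 - 25/7r ≠ 0; add k_4 = 4/7r^2 - 25/7r to the basis.

The other S-polynomials (S(h_1,h_2), S(h_2,h_3), S(h_1,k_4), S(h_2,k_4), S(h_3,k_4)) all reduce to 0 modulo the current basis, so we have a Gröbner basis.
Inter-reduce: drop elements whose leading term is divisible by another's, tail-reduce, and make monic.
Reduced Gröbner basis: {p - 4/7r, q - 1, r^2 - 25/4r}.

The bases are distinct; the ideals are different.

No, the ideals differ.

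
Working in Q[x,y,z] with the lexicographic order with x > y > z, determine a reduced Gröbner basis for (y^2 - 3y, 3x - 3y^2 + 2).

f_1 = y^2 - 3y, LT = y^2.
f_2 = 3x - 3y^2 + 2, LT = x.

The S-polynomials (S(f_1,f_2)) all reduce to 0 modulo the current basis, so we have a Gröbner basis.

G = {x - 3y + 2/3, y^2 - 3y}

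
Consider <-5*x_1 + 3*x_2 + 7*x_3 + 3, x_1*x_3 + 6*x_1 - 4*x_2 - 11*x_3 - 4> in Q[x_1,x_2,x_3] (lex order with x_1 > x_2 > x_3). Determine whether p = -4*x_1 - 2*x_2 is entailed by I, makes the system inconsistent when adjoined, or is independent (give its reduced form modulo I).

-4*x_1 - 2*x_2 is independent of I; its normal form modulo I is -22/5*x_2 - 28/5*x_3 - 12/5.

First compute the reduced Gröbner basis of I by Buchberger's algorithm.
f_1 = -5*x_1 + 3*x_2 + 7*x_3 + 3, LT = x_1.
f_2 = x_1*x_3 + 6*x_1 - 4*x_2 - 11*x_3 - 4, LT = x_1*x_3.

S(f_1,f_2): lcm = x_1*x_3. S = -6*x_1 - 3/5*x_2*x_3 + 4*x_2 - 7/5*x_3**2 + 52/5*x_3 + 4.
  reduce S modulo (f_1, f_2):
  remainder -3/5*x_2*x_3 + 2/5*x_2 - 7/5*x_3**2 + 2*x_3 + 2/5 ≠ 0; add h_3 = -3/5*x_2*x_3 + 2/5*x_2 - 7/5*x_3**2 + 2*x_3 + 2/5 to the basis.

The other S-polynomials (S(f_1,h_3), S(f_2,h_3)) all reduce to 0 modulo the current basis, so we have a Gröbner basis.
Inter-reduce: drop elements whose leading term is divisible by another's, tail-reduce, and make monic.
Reduced Gröbner basis: {x_1 - 3/5*x_2 - 7/5*x_3 - 3/5, x_2*x_3 - 2/3*x_2 + 7/3*x_3**2 - 10/3*x_3 - 2/3}.
Label its elements g_1 = x_1 - 3/5*x_2 - 7/5*x_3 - 3/5, g_2 = x_2*x_3 - 2/3*x_2 + 7/3*x_3**2 - 10/3*x_3 - 2/3.

Reduce p = -4*x_1 - 2*x_2 modulo G:
  leading term x_1: subtract (-4)·g_1 from -4*x_1 - 2*x_2 → -22/5*x_2 - 28/5*x_3 - 12/5
  leading term x_2: no divisor's leading term divides it; move -22/5*x_2 to the remainder.
  leading term x_3: no divisor's leading term divides it; move -28/5*x_3 to the remainder.
  leading term 1: no divisor's leading term divides it; move -12/5 to the remainder.
  normal form = -22/5*x_2 - 28/5*x_3 - 12/5.
The normal form is nonzero, so p ∉ I. Since p minus its normal form lies in I, I + (p) = I + (r) where r = -22/5*x_2 - 28/5*x_3 - 12/5; decide whether this ideal is the whole ring.
Run Buchberger on G together with r (pairs among the g_i already reduce to 0 since G is a Gröbner basis):
g_1 = x_1 - 3/5*x_2 - 7/5*x_3 - 3/5, LT = x_1.
g_2 = x_2*x_3 - 2/3*x_2 + 7/3*x_3**2 - 10/3*x_3 - 2/3, LT = x_2*x_3.
r = -22/5*x_2 - 28/5*x_3 - 12/5, LT = x_2.

S(g_2,r): lcm = x_2*x_3. S = -2/3*x_2 + 35/33*x_3**2 - 128/33*x_3 - 2/3.
  reduce S modulo (g_1, g_2, r):
  remainder 35/33*x_3**2 - 100/33*x_3 - 10/33 ≠ 0; add m_4 = 35/33*x_3**2 - 100/33*x_3 - 10/33 to the basis.

The other S-polynomials (S(g_1,g_2), S(g_1,r), S(g_1,m_4), S(g_2,m_4), S(r,m_4)) all reduce to 0 modulo the current basis, so we have a Gröbner basis.
Inter-reduce: drop elements whose leading term is divisible by another's, tail-reduce, and make monic.
Reduced Gröbner basis: {x_1 - 7/11*x_3 - 3/11, x_2 + 14/11*x_3 + 6/11, x_3**2 - 20/7*x_3 - 2/7}.
The reduced Gröbner basis of I + (p) is {x_1 - 7/11*x_3 - 3/11, x_2 + 14/11*x_3 + 6/11, x_3**2 - 20/7*x_3 - 2/7} ≠ {1}, a proper ideal, so the enlarged system stays consistent: p is independent of I, with normal form -22/5*x_2 - 28/5*x_3 - 12/5.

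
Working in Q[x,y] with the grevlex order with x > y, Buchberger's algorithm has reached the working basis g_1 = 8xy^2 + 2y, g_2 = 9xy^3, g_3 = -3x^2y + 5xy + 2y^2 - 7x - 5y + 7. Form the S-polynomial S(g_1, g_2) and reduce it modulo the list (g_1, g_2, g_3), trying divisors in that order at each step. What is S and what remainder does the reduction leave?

lcm(LM(g_1), LM(g_2)) = xy^3.
S = (lcm/LT(g_1))·g_1 − (lcm/LT(g_2))·g_2 = 1/4y^2.
Reduce S modulo (g_1, g_2, g_3) in that order:
  leading term y^2: no divisor's leading term divides it; move 1/4y^2 to the remainder.
The remainder 1/4y^2 is nonzero, so it would be added as the next basis element.
An S-polynomial is built so that the two leading terms cancel; whether anything survives reduction is exactly the Gröbner-basis criterion.

S(g_1, g_2) = 1/4y^2; remainder on division = 1/4y^2.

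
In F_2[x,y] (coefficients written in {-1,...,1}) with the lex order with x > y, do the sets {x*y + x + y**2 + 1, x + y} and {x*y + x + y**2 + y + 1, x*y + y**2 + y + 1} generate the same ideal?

No, the ideals differ.

For a fixed monomial order, each ideal has a unique reduced Gröbner basis; comparing bases decides equality.
Buchberger on the first generating set:
f_1 = x*y + x + y**2 + 1, LT = x*y.
f_2 = x + y, LT = x.

S(f_1,f_2): lcm = x*y. S = x + 1.
  leading term x: subtract (1)·f_2 from x + 1 → y + 1
  leading term y: no divisor's leading term divides it; move y to the remainder.
  leading term 1: no divisor's leading term divides it; move 1 to the remainder.
  remainder y + 1 ≠ 0; add g_3 = y + 1 to the basis.

The other S-polynomials (S(f_1,g_3), S(f_2,g_3)) all reduce to 0 modulo the current basis, so we have a Gröbner basis.
Inter-reduce: drop elements whose leading term is divisible by another's, tail-reduce, and make monic.
Reduced Gröbner basis: {x + 1, y + 1}.

Buchberger on the second generating set:
h_1 = x*y + x + y**2 + y + 1, LT = x*y.
h_2 = x*y + y**2 + y + 1, LT = x*y.

S(h_1,h_2): lcm = x*y. S = x.
  leading term x: no divisor's leading term divides it; move x to the remainder.
  remainder x ≠ 0; add k_3 = x to the basis.

S(h_1,k_3): lcm = x*y. S = x + y**2 + y + 1.
  leading term x: subtract (1)·k_3 from x + y**2 + y + 1 → y**2 + y + 1
  leading term y**2: no divisor's leading term divides it; move y**2 to the remainder.
  leading term y: no divisor's leading term divides it; move y to the remainder.
  leading term 1: no divisor's leading term divides it; move 1 to the remainder.
  remainder y**2 + y + 1 ≠ 0; add k_4 = y**2 + y + 1 to the basis.

The other S-polynomials (S(h_2,k_3), S(h_1,k_4), S(h_2,k_4), S(k_3,k_4)) all reduce to 0 modulo the current basis, so we have a Gröbner basis.
Inter-reduce: drop elements whose leading term is divisible by another's, tail-reduce, and make monic.
Reduced Gröbner basis: {x, y**2 + y + 1}.

The bases are distinct; the ideals are different.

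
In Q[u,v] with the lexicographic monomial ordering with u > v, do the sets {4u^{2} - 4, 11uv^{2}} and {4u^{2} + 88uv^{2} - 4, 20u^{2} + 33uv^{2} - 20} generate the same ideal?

Yes, the ideals are equal.

Since reduced Gröbner bases are canonical representatives of ideals under a given ordering, it suffices to compute and compare them.
Buchberger on the first generating set:
f_1 = 4u^{2} - 4, LT = u^{2}.
f_2 = 11uv^{2}, LT = uv^{2}.

S(f_1,f_2): lcm = u^{2}v^{2}. S = -v^{2}.
  reduce S modulo (f_1, f_2):
  remainder -v^{2} ≠ 0; add g_3 = -v^{2} to the basis.

The other S-polynomials (S(f_1,g_3), S(f_2,g_3)) all reduce to 0 modulo the current basis, so we have a Gröbner basis.
Inter-reduce: drop elements whose leading term is divisible by another's, tail-reduce, and make monic.
Reduced Gröbner basis: {u^{2} - 1, v^{2}}.

Buchberger on the second generating set:
h_1 = 4u^{2} + 88uv^{2} - 4, LT = u^{2}.
h_2 = 20u^{2} + 33uv^{2} - 20, LT = u^{2}.

S(h_1,h_2): lcm = u^{2}. S = \tfrac{407}{20}uv^{2}.
  reduce S modulo (h_1, h_2):
  remainder \tfrac{407}{20}uv^{2} ≠ 0; add k_3 = \tfrac{407}{20}uv^{2} to the basis.

S(h_1,k_3): lcm = u^{2}v^{2}. S = 22uv^{4} - v^{2}.
  reduce S modulo (h_1, h_2, k_3):
  remainder -v^{2} ≠ 0; add k_4 = -v^{2} to the basis.

The other S-polynomials (S(h_2,k_3), S(h_1,k_4), S(h_2,k_4), S(k_3,k_4)) all reduce to 0 modulo the current basis, so we have a Gröbner basis.
Inter-reduce: drop elements whose leading term is divisible by another's, tail-reduce, and make monic.
Reduced Gröbner basis: {u^{2} - 1, v^{2}}.

Same reduced basis, so the two generating sets span the same ideal.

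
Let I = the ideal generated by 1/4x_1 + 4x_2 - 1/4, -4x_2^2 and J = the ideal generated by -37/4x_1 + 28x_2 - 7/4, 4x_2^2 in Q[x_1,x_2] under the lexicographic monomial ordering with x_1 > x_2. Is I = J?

Since reduced Gröbner bases are canonical representatives of ideals under a given ordering, it suffices to compute and compare them.
Buchberger on the first generating set:
f_1 = 1/4x_1 + 4x_2 - 1/4, LT = x_1.
f_2 = -4x_2^2, LT = x_2^2.

S(f_1,f_2): leading monomials are coprime, so the S-polynomial reduces to 0 (Buchberger's first criterion).
Every S-polynomial of the final basis reduces to 0, so we have a Gröbner basis.
Inter-reduce: drop elements whose leading term is divisible by another's, tail-reduce, and make monic.
Reduced Gröbner basis: {x_1 + 16x_2 - 1, x_2^2}.

Buchberger on the second generating set:
h_1 = -37/4x_1 + 28x_2 - 7/4, LT = x_1.
h_2 = 4x_2^2, LT = x_2^2.

S(h_1,h_2): leading monomials are coprime, so the S-polynomial reduces to 0 (Buchberger's first criterion).
Every S-polynomial of the final basis reduces to 0, so we have a Gröbner basis.
Inter-reduce: drop elements whose leading term is divisible by another's, tail-reduce, and make monic.
Reduced Gröbner basis: {x_1 - 112/37x_2 + 7/37, x_2^2}.

The bases are distinct; the ideals are different.

No, the ideals differ.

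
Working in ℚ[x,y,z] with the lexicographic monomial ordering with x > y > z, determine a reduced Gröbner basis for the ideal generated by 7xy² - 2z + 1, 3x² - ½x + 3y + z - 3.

G = {x² - ⅙x + y + ⅓z - 1, xy² - 2/7z + 1/7, xz - ½x + 7/2y³ + 7/6y²z - 7/2y² - ⅙z + 1/12, y⁵ + ⅓y⁴z - y⁴ - 1/21y²z + 1/42y² + 4/49z² - 4/49z + 1/49}

f_1 = 7xy² - 2z + 1, LT = xy².
f_2 = 3x² - ½x + 3y + z - 3, LT = x².

S(f_1,f_2): lcm = x²y². S = ⅙xy² - 2/7xz + 1/7x - y³ - ⅓y²z + y².
  leading term xy²: subtract (1/42)·f_1 from ⅙xy² - 2/7xz + 1/7x - y³ - ⅓y²z + y² → -2/7xz + 1/7x - y³ - ⅓y²z + y² + 1/21z - 1/42
  leading term xz: no divisor's leading term divides it; move -2/7xz to the remainder.
  leading term x: no divisor's leading term divides it; move 1/7x to the remainder.
  leading term y³: no divisor's leading term divides it; move -y³ to the remainder.
  leading term y²z: no divisor's leading term divides it; move -⅓y²z to the remainder.
  leading term y²: no divisor's leading term divides it; move y² to the remainder.
  leading term z: no divisor's leading term divides it; move 1/21z to the remainder.
  leading term 1: no divisor's leading term divides it; move -1/42 to the remainder.
  remainder -2/7xz + 1/7x - y³ - ⅓y²z + y² + 1/21z - 1/42 ≠ 0; add g_3 = -2/7xz + 1/7x - y³ - ⅓y²z + y² + 1/21z - 1/42 to the basis.

S(f_1,g_3): lcm = xy²z. S = ½xy² - 7/2y⁵ - 7/6y⁴z + 7/2y⁴ + ⅙y²z - 1/12y² - 2/7z² + 1/7z.
  leading term xy²: subtract (1/14)·f_1 from ½xy² - 7/2y⁵ - 7/6y⁴z + 7/2y⁴ + ⅙y²z - 1/12y² - 2/7z² + 1/7z → -7/2y⁵ - 7/6y⁴z + 7/2y⁴ + ⅙y²z - 1/12y² - 2/7z² + 2/7z - 1/14
  leading term y⁵: no divisor's leading term divides it; move -7/2y⁵ to the remainder.
  leading term y⁴z: no divisor's leading term divides it; move -7/6y⁴z to the remainder.
  leading term y⁴: no divisor's leading term divides it; move 7/2y⁴ to the remainder.
  leading term y²z: no divisor's leading term divides it; move ⅙y²z to the remainder.
  leading term y²: no divisor's leading term divides it; move -1/12y² to the remainder.
  leading term z²: no divisor's leading term divides it; move -2/7z² to the remainder.
  leading term z: no divisor's leading term divides it; move 2/7z to the remainder.
  leading term 1: no divisor's leading term divides it; move -1/14 to the remainder.
  remainder -7/2y⁵ - 7/6y⁴z + 7/2y⁴ + ⅙y²z - 1/12y² - 2/7z² + 2/7z - 1/14 ≠ 0; add g_4 = -7/2y⁵ - 7/6y⁴z + 7/2y⁴ + ⅙y²z - 1/12y² - 2/7z² + 2/7z - 1/14 to the basis.

The other S-polynomials (S(f_2,g_3), S(f_1,g_4), S(f_2,g_4), S(g_3,g_4)) all reduce to 0 modulo the current basis, so we have a Gröbner basis.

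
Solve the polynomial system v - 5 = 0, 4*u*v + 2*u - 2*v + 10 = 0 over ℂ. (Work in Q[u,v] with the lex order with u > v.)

Compute a lex Gröbner basis by Buchberger's algorithm.
f_1 = v - 5, LT = v.
f_2 = 4*u*v + 2*u - 2*v + 10, LT = u*v.

S(f_1,f_2): lcm = u*v. S = -11/2*u + 1/2*v - 5/2.
  leading term u: no divisor's leading term divides it; move -11/2*u to the remainder.
  leading term v: subtract (1/2)·f_1 from 1/2*v - 5/2 → 0
  remainder -11/2*u ≠ 0; add h_3 = -11/2*u to the basis.

The other S-polynomials (S(f_1,h_3), S(f_2,h_3)) all reduce to 0 modulo the current basis, so we have a Gröbner basis.
Inter-reduce: drop elements whose leading term is divisible by another's, tail-reduce, and make monic.
Reduced Gröbner basis: {u, v - 5}.

A lex Gröbner basis eliminates variables successively. Here v - 5 depends only on v, with roots {5}; lifting each root through the earlier basis elements recovers the full solutions.
  v = 5: the earlier basis element becomes u = 0, giving u = 0 — point (0, 5).
Check: every point annihilates each of the original generators.

{(0, 5)}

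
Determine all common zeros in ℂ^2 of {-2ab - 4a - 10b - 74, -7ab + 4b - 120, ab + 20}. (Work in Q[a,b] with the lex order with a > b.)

Compute a lex Gröbner basis by Buchberger's algorithm.
f_1 = -2ab - 4a - 10b - 74, LT = ab.
f_2 = -7ab + 4b - 120, LT = ab.
f_3 = ab + 20, LT = ab.

S(f_1,f_2): lcm = ab. S = 2a + 39/7b + 139/7.
  reduce S modulo (f_1, f_2, f_3):
  remainder 2a + 39/7b + 139/7 ≠ 0; add h_4 = 2a + 39/7b + 139/7 to the basis.

S(f_1,f_3): lcm = ab. S = 2a + 5b + 17.
  reduce S modulo (f_1, f_2, f_3, h_4):
  remainder -4/7b - 20/7 ≠ 0; add h_5 = -4/7b - 20/7 to the basis.

The other S-polynomials (S(f_2,f_3), S(f_1,h_4), S(f_2,h_4), S(f_3,h_4), S(f_1,h_5), S(f_2,h_5), S(f_3,h_5), S(h_4,h_5)) all reduce to 0 modulo the current basis, so we have a Gröbner basis.
Inter-reduce: drop elements whose leading term is divisible by another's, tail-reduce, and make monic.
Reduced Gröbner basis: {a - 4, b + 5}.

Elimination: the polynomial b + 5 lies in the elimination ideal for b, so b ∈ {-5}. For each such b, the remaining basis elements (now univariate) give the rest of the solution.
  b = -5: the earlier basis element becomes a - 4 = 0, giving a = 4 — point (4, -5).

{(4, -5)}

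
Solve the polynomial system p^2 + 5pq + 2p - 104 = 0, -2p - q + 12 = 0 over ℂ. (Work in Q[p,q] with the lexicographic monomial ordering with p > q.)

Compute a lex Gröbner basis by Buchberger's algorithm.
f_1 = p^2 + 5pq + 2p - 104, LT = p^2.
f_2 = -2p - q + 12, LT = p.

S(f_1,f_2): lcm = p^2. S = 9/2pq + 8p - 104.
  reduce S modulo (f_1, f_2):
  remainder -9/4q^2 + 23q - 56 ≠ 0; add h_3 = -9/4q^2 + 23q - 56 to the basis.

The other S-polynomials (S(f_1,h_3), S(f_2,h_3)) all reduce to 0 modulo the current basis, so we have a Gröbner basis.
Inter-reduce: drop elements whose leading term is divisible by another's, tail-reduce, and make monic.
Reduced Gröbner basis: {p + 1/2q - 6, q^2 - 92/9q + 224/9}.

A lex Gröbner basis eliminates variables successively. Here q^2 - 92/9q + 224/9 depends only on q, with roots {4, 56/9}; lifting each root through the earlier basis elements recovers the full solutions.
  q = 4: the earlier basis element becomes p - 4 = 0, giving p = 4 — point (4, 4).
  q = 56/9: the earlier basis element becomes p - 26/9 = 0, giving p = 26/9 — point (26/9, 56/9).

{(4, 4), (26/9, 56/9)}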